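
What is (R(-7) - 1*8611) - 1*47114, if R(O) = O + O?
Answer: -55739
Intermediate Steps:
R(O) = 2*O
(R(-7) - 1*8611) - 1*47114 = (2*(-7) - 1*8611) - 1*47114 = (-14 - 8611) - 47114 = -8625 - 47114 = -55739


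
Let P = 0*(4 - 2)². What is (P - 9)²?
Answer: 81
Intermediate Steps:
P = 0 (P = 0*2² = 0*4 = 0)
(P - 9)² = (0 - 9)² = (-9)² = 81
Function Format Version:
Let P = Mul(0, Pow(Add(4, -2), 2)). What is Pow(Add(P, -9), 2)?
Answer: 81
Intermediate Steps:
P = 0 (P = Mul(0, Pow(2, 2)) = Mul(0, 4) = 0)
Pow(Add(P, -9), 2) = Pow(Add(0, -9), 2) = Pow(-9, 2) = 81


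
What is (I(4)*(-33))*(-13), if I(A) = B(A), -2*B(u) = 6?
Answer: -1287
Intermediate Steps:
B(u) = -3 (B(u) = -½*6 = -3)
I(A) = -3
(I(4)*(-33))*(-13) = -3*(-33)*(-13) = 99*(-13) = -1287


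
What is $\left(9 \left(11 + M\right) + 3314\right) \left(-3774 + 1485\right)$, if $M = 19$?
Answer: $-8203776$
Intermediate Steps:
$\left(9 \left(11 + M\right) + 3314\right) \left(-3774 + 1485\right) = \left(9 \left(11 + 19\right) + 3314\right) \left(-3774 + 1485\right) = \left(9 \cdot 30 + 3314\right) \left(-2289\right) = \left(270 + 3314\right) \left(-2289\right) = 3584 \left(-2289\right) = -8203776$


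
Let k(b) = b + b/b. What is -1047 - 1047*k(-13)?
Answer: 11517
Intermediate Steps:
k(b) = 1 + b (k(b) = b + 1 = 1 + b)
-1047 - 1047*k(-13) = -1047 - 1047*(1 - 13) = -1047 - 1047*(-12) = -1047 + 12564 = 11517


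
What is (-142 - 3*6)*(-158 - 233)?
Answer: 62560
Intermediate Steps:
(-142 - 3*6)*(-158 - 233) = (-142 - 18)*(-391) = -160*(-391) = 62560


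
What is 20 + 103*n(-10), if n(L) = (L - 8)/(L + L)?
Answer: 1127/10 ≈ 112.70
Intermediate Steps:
n(L) = (-8 + L)/(2*L) (n(L) = (-8 + L)/((2*L)) = (-8 + L)*(1/(2*L)) = (-8 + L)/(2*L))
20 + 103*n(-10) = 20 + 103*((½)*(-8 - 10)/(-10)) = 20 + 103*((½)*(-⅒)*(-18)) = 20 + 103*(9/10) = 20 + 927/10 = 1127/10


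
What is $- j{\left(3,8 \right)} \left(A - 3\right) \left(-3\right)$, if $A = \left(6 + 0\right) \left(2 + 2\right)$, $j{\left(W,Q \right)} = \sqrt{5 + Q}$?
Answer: $63 \sqrt{13} \approx 227.15$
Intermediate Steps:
$A = 24$ ($A = 6 \cdot 4 = 24$)
$- j{\left(3,8 \right)} \left(A - 3\right) \left(-3\right) = - \sqrt{5 + 8} \left(24 - 3\right) \left(-3\right) = - \sqrt{13} \cdot 21 \left(-3\right) = - \sqrt{13} \left(-63\right) = 63 \sqrt{13}$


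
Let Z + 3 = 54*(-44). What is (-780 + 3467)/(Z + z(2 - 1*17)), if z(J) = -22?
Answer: -2687/2401 ≈ -1.1191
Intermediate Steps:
Z = -2379 (Z = -3 + 54*(-44) = -3 - 2376 = -2379)
(-780 + 3467)/(Z + z(2 - 1*17)) = (-780 + 3467)/(-2379 - 22) = 2687/(-2401) = 2687*(-1/2401) = -2687/2401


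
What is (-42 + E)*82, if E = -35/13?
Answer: -47642/13 ≈ -3664.8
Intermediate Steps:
E = -35/13 (E = -35*1/13 = -35/13 ≈ -2.6923)
(-42 + E)*82 = (-42 - 35/13)*82 = -581/13*82 = -47642/13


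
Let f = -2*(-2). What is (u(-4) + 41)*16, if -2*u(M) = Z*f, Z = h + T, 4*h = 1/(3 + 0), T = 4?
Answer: 1576/3 ≈ 525.33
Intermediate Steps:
h = 1/12 (h = 1/(4*(3 + 0)) = (¼)/3 = (¼)*(⅓) = 1/12 ≈ 0.083333)
Z = 49/12 (Z = 1/12 + 4 = 49/12 ≈ 4.0833)
f = 4
u(M) = -49/6 (u(M) = -49*4/24 = -½*49/3 = -49/6)
(u(-4) + 41)*16 = (-49/6 + 41)*16 = (197/6)*16 = 1576/3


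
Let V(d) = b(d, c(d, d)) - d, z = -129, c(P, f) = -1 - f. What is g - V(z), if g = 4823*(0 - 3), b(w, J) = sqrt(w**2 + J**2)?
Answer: -14598 - 5*sqrt(1321) ≈ -14780.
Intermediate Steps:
b(w, J) = sqrt(J**2 + w**2)
g = -14469 (g = 4823*(-3) = -14469)
V(d) = sqrt(d**2 + (-1 - d)**2) - d (V(d) = sqrt((-1 - d)**2 + d**2) - d = sqrt(d**2 + (-1 - d)**2) - d)
g - V(z) = -14469 - (sqrt((-129)**2 + (1 - 129)**2) - 1*(-129)) = -14469 - (sqrt(16641 + (-128)**2) + 129) = -14469 - (sqrt(16641 + 16384) + 129) = -14469 - (sqrt(33025) + 129) = -14469 - (5*sqrt(1321) + 129) = -14469 - (129 + 5*sqrt(1321)) = -14469 + (-129 - 5*sqrt(1321)) = -14598 - 5*sqrt(1321)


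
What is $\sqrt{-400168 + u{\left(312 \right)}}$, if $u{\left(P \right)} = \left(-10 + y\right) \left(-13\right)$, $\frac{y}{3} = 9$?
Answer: $11 i \sqrt{3309} \approx 632.76 i$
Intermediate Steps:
$y = 27$ ($y = 3 \cdot 9 = 27$)
$u{\left(P \right)} = -221$ ($u{\left(P \right)} = \left(-10 + 27\right) \left(-13\right) = 17 \left(-13\right) = -221$)
$\sqrt{-400168 + u{\left(312 \right)}} = \sqrt{-400168 - 221} = \sqrt{-400389} = 11 i \sqrt{3309}$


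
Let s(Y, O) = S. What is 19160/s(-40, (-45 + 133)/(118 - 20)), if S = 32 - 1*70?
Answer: -9580/19 ≈ -504.21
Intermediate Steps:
S = -38 (S = 32 - 70 = -38)
s(Y, O) = -38
19160/s(-40, (-45 + 133)/(118 - 20)) = 19160/(-38) = 19160*(-1/38) = -9580/19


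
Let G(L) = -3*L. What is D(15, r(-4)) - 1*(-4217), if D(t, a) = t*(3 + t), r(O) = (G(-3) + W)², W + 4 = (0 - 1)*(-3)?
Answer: 4487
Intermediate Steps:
W = -1 (W = -4 + (0 - 1)*(-3) = -4 - 1*(-3) = -4 + 3 = -1)
r(O) = 64 (r(O) = (-3*(-3) - 1)² = (9 - 1)² = 8² = 64)
D(15, r(-4)) - 1*(-4217) = 15*(3 + 15) - 1*(-4217) = 15*18 + 4217 = 270 + 4217 = 4487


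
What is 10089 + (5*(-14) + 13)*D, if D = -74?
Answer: 14307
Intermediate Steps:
10089 + (5*(-14) + 13)*D = 10089 + (5*(-14) + 13)*(-74) = 10089 + (-70 + 13)*(-74) = 10089 - 57*(-74) = 10089 + 4218 = 14307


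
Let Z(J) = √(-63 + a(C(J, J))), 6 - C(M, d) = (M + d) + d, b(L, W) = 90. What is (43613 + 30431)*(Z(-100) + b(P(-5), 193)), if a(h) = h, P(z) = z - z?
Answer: 6663960 + 666396*√3 ≈ 7.8182e+6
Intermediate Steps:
P(z) = 0
C(M, d) = 6 - M - 2*d (C(M, d) = 6 - ((M + d) + d) = 6 - (M + 2*d) = 6 + (-M - 2*d) = 6 - M - 2*d)
Z(J) = √(-57 - 3*J) (Z(J) = √(-63 + (6 - J - 2*J)) = √(-63 + (6 - 3*J)) = √(-57 - 3*J))
(43613 + 30431)*(Z(-100) + b(P(-5), 193)) = (43613 + 30431)*(√(-57 - 3*(-100)) + 90) = 74044*(√(-57 + 300) + 90) = 74044*(√243 + 90) = 74044*(9*√3 + 90) = 74044*(90 + 9*√3) = 6663960 + 666396*√3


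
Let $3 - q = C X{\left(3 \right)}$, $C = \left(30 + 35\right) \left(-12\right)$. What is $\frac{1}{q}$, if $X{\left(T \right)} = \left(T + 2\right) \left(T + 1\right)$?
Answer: $\frac{1}{15603} \approx 6.409 \cdot 10^{-5}$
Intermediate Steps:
$C = -780$ ($C = 65 \left(-12\right) = -780$)
$X{\left(T \right)} = \left(1 + T\right) \left(2 + T\right)$ ($X{\left(T \right)} = \left(2 + T\right) \left(1 + T\right) = \left(1 + T\right) \left(2 + T\right)$)
$q = 15603$ ($q = 3 - - 780 \left(2 + 3^{2} + 3 \cdot 3\right) = 3 - - 780 \left(2 + 9 + 9\right) = 3 - \left(-780\right) 20 = 3 - -15600 = 3 + 15600 = 15603$)
$\frac{1}{q} = \frac{1}{15603}$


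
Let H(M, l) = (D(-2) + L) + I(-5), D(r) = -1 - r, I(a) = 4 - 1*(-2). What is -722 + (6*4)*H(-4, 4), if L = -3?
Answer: -626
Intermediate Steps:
I(a) = 6 (I(a) = 4 + 2 = 6)
H(M, l) = 4 (H(M, l) = ((-1 - 1*(-2)) - 3) + 6 = ((-1 + 2) - 3) + 6 = (1 - 3) + 6 = -2 + 6 = 4)
-722 + (6*4)*H(-4, 4) = -722 + (6*4)*4 = -722 + 24*4 = -722 + 96 = -626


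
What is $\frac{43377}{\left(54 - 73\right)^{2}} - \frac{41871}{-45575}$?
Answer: $\frac{104843274}{865925} \approx 121.08$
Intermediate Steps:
$\frac{43377}{\left(54 - 73\right)^{2}} - \frac{41871}{-45575} = \frac{43377}{\left(-19\right)^{2}} - - \frac{41871}{45575} = \frac{43377}{361} + \frac{41871}{45575} = 43377 \cdot \frac{1}{361} + \frac{41871}{45575} = \frac{2283}{19} + \frac{41871}{45575} = \frac{104843274}{865925}$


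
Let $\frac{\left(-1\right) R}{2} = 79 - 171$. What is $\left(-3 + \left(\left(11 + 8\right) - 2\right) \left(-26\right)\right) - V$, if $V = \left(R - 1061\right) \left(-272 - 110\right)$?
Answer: $-335459$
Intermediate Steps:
$R = 184$ ($R = - 2 \left(79 - 171\right) = \left(-2\right) \left(-92\right) = 184$)
$V = 335014$ ($V = \left(184 - 1061\right) \left(-272 - 110\right) = \left(-877\right) \left(-382\right) = 335014$)
$\left(-3 + \left(\left(11 + 8\right) - 2\right) \left(-26\right)\right) - V = \left(-3 + \left(\left(11 + 8\right) - 2\right) \left(-26\right)\right) - 335014 = \left(-3 + \left(19 - 2\right) \left(-26\right)\right) - 335014 = \left(-3 + 17 \left(-26\right)\right) - 335014 = \left(-3 - 442\right) - 335014 = -445 - 335014 = -335459$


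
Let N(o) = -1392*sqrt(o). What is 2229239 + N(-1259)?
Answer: 2229239 - 1392*I*sqrt(1259) ≈ 2.2292e+6 - 49392.0*I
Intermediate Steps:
2229239 + N(-1259) = 2229239 - 1392*I*sqrt(1259)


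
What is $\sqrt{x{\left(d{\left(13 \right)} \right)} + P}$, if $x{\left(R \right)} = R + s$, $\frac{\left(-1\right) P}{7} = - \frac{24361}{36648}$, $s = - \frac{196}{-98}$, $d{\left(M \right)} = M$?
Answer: $\frac{\sqrt{733211446}}{6108} \approx 4.4332$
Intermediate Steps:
$s = 2$ ($s = \left(-196\right) \left(- \frac{1}{98}\right) = 2$)
$P = \frac{170527}{36648}$ ($P = - 7 \left(- \frac{24361}{36648}\right) = - 7 \left(\left(-24361\right) \frac{1}{36648}\right) = \left(-7\right) \left(- \frac{24361}{36648}\right) = \frac{170527}{36648} \approx 4.6531$)
$x{\left(R \right)} = 2 + R$ ($x{\left(R \right)} = R + 2 = 2 + R$)
$\sqrt{x{\left(d{\left(13 \right)} \right)} + P} = \sqrt{\left(2 + 13\right) + \frac{170527}{36648}} = \sqrt{15 + \frac{170527}{36648}} = \sqrt{\frac{720247}{36648}} = \frac{\sqrt{733211446}}{6108}$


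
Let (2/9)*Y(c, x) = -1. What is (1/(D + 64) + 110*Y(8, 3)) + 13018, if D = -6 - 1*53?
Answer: 62616/5 ≈ 12523.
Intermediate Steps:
D = -59 (D = -6 - 53 = -59)
Y(c, x) = -9/2 (Y(c, x) = (9/2)*(-1) = -9/2)
(1/(D + 64) + 110*Y(8, 3)) + 13018 = (1/(-59 + 64) + 110*(-9/2)) + 13018 = (1/5 - 495) + 13018 = (⅕ - 495) + 13018 = -2474/5 + 13018 = 62616/5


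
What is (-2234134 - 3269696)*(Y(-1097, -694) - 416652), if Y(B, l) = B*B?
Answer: -4330176779310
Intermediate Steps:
Y(B, l) = B**2
(-2234134 - 3269696)*(Y(-1097, -694) - 416652) = (-2234134 - 3269696)*((-1097)**2 - 416652) = -5503830*(1203409 - 416652) = -5503830*786757 = -4330176779310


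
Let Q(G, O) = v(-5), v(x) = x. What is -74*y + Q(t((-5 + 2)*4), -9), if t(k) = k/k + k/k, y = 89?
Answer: -6591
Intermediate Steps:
t(k) = 2 (t(k) = 1 + 1 = 2)
Q(G, O) = -5
-74*y + Q(t((-5 + 2)*4), -9) = -74*89 - 5 = -6586 - 5 = -6591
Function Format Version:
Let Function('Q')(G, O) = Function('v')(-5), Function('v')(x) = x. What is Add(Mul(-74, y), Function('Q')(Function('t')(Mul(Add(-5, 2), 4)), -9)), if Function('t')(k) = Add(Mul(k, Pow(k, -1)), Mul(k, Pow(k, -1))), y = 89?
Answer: -6591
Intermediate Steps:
Function('t')(k) = 2 (Function('t')(k) = Add(1, 1) = 2)
Function('Q')(G, O) = -5
Add(Mul(-74, y), Function('Q')(Function('t')(Mul(Add(-5, 2), 4)), -9)) = Add(Mul(-74, 89), -5) = Add(-6586, -5) = -6591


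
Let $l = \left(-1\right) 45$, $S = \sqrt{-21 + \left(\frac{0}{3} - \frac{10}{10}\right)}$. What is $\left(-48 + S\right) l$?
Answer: $2160 - 45 i \sqrt{22} \approx 2160.0 - 211.07 i$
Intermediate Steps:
$S = i \sqrt{22}$ ($S = \sqrt{-21 + \left(0 \cdot \frac{1}{3} - 1\right)} = \sqrt{-21 + \left(0 - 1\right)} = \sqrt{-21 - 1} = \sqrt{-22} = i \sqrt{22} \approx 4.6904 i$)
$l = -45$
$\left(-48 + S\right) l = \left(-48 + i \sqrt{22}\right) \left(-45\right) = 2160 - 45 i \sqrt{22}$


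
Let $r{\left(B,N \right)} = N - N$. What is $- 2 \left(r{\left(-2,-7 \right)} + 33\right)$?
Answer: $-66$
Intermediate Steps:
$r{\left(B,N \right)} = 0$
$- 2 \left(r{\left(-2,-7 \right)} + 33\right) = - 2 \left(0 + 33\right) = \left(-2\right) 33 = -66$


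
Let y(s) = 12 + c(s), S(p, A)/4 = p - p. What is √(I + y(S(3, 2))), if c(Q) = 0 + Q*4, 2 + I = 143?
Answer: 3*√17 ≈ 12.369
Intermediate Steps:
I = 141 (I = -2 + 143 = 141)
S(p, A) = 0 (S(p, A) = 4*(p - p) = 4*0 = 0)
c(Q) = 4*Q (c(Q) = 0 + 4*Q = 4*Q)
y(s) = 12 + 4*s
√(I + y(S(3, 2))) = √(141 + (12 + 4*0)) = √(141 + (12 + 0)) = √(141 + 12) = √153 = 3*√17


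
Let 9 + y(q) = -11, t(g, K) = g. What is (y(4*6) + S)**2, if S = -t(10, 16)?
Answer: 900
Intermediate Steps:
y(q) = -20 (y(q) = -9 - 11 = -20)
S = -10 (S = -1*10 = -10)
(y(4*6) + S)**2 = (-20 - 10)**2 = (-30)**2 = 900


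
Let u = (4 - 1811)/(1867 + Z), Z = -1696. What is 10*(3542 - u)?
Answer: 6074890/171 ≈ 35526.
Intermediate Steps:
u = -1807/171 (u = (4 - 1811)/(1867 - 1696) = -1807/171 ≈ -10.567)
10*(3542 - u) = 10*(3542 - 1*(-1807/171)) = 10*(3542 + 1807/171) = 10*(607489/171) = 6074890/171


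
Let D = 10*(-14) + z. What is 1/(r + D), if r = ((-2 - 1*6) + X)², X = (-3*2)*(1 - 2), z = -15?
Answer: -1/151 ≈ -0.0066225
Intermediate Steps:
X = 6 (X = -6*(-1) = 6)
r = 4 (r = ((-2 - 1*6) + 6)² = ((-2 - 6) + 6)² = (-8 + 6)² = (-2)² = 4)
D = -155 (D = 10*(-14) - 15 = -140 - 15 = -155)
1/(r + D) = 1/(4 - 155) = 1/(-151) = -1/151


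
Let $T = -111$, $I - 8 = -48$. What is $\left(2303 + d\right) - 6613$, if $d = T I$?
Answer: $130$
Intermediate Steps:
$I = -40$ ($I = 8 - 48 = -40$)
$d = 4440$ ($d = \left(-111\right) \left(-40\right) = 4440$)
$\left(2303 + d\right) - 6613 = \left(2303 + 4440\right) - 6613 = 6743 - 6613 = 130$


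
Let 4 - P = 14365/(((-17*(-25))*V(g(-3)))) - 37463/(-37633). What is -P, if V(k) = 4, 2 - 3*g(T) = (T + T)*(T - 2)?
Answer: 4098597/752660 ≈ 5.4455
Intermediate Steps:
g(T) = 2/3 - 2*T*(-2 + T)/3 (g(T) = 2/3 - (T + T)*(T - 2)/3 = 2/3 - 2*T*(-2 + T)/3)
P = -4098597/752660 (P = 4 - (14365/((-17*(-25)*4)) - 37463/(-37633)) = 4 - (14365/((425*4)) - 37463*(-1/37633)) = 4 - (14365/1700 + 37463/37633) = 4 - (14365*(1/1700) + 37463/37633) = 4 - (169/20 + 37463/37633) = 4 - 1*7109237/752660 = 4 - 7109237/752660 = -4098597/752660 ≈ -5.4455)
-P = -1*(-4098597/752660) = 4098597/752660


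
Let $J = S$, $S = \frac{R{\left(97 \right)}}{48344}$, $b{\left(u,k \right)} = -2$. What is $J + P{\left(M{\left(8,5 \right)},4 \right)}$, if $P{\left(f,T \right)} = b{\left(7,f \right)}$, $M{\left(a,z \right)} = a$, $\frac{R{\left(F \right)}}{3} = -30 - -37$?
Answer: $- \frac{96667}{48344} \approx -1.9996$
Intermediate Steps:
$R{\left(F \right)} = 21$ ($R{\left(F \right)} = 3 \left(-30 - -37\right) = 3 \left(-30 + 37\right) = 3 \cdot 7 = 21$)
$P{\left(f,T \right)} = -2$
$S = \frac{21}{48344} \approx 0.00043439$
$J = \frac{21}{48344} \approx 0.00043439$
$J + P{\left(M{\left(8,5 \right)},4 \right)} = \frac{21}{48344} - 2 = - \frac{96667}{48344}$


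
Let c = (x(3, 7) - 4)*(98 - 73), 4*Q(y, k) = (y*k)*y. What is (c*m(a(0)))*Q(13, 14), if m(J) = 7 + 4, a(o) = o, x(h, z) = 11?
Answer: 2277275/2 ≈ 1.1386e+6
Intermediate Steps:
Q(y, k) = k*y²/4 (Q(y, k) = ((y*k)*y)/4 = ((k*y)*y)/4 = (k*y²)/4 = k*y²/4)
m(J) = 11
c = 175 (c = (11 - 4)*(98 - 73) = 7*25 = 175)
(c*m(a(0)))*Q(13, 14) = (175*11)*((¼)*14*13²) = 1925*((¼)*14*169) = 1925*(1183/2) = 2277275/2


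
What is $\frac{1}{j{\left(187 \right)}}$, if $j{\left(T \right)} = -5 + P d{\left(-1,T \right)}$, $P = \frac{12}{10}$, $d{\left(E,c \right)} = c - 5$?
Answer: $\frac{5}{1067} \approx 0.004686$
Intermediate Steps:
$d{\left(E,c \right)} = -5 + c$ ($d{\left(E,c \right)} = c - 5 = -5 + c$)
$P = \frac{6}{5}$ ($P = 12 \cdot \frac{1}{10} = \frac{6}{5} \approx 1.2$)
$j{\left(T \right)} = -11 + \frac{6 T}{5}$ ($j{\left(T \right)} = -5 + \frac{6 \left(-5 + T\right)}{5} = -5 + \left(-6 + \frac{6 T}{5}\right) = -11 + \frac{6 T}{5}$)
$\frac{1}{j{\left(187 \right)}} = \frac{1}{-11 + \frac{6}{5} \cdot 187} = \frac{1}{-11 + \frac{1122}{5}} = \frac{1}{\frac{1067}{5}} = \frac{5}{1067}$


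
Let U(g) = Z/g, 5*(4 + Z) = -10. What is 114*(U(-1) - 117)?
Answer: -12654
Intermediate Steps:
Z = -6 (Z = -4 + (1/5)*(-10) = -4 - 2 = -6)
U(g) = -6/g
114*(U(-1) - 117) = 114*(-6/(-1) - 117) = 114*(-6*(-1) - 117) = 114*(6 - 117) = 114*(-111) = -12654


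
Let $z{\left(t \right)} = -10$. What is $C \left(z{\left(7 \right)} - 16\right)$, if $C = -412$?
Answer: $10712$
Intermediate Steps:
$C \left(z{\left(7 \right)} - 16\right) = - 412 \left(-10 - 16\right) = \left(-412\right) \left(-26\right) = 10712$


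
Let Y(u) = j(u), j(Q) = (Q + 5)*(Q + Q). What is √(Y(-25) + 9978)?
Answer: √10978 ≈ 104.78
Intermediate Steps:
j(Q) = 2*Q*(5 + Q) (j(Q) = (5 + Q)*(2*Q) = 2*Q*(5 + Q))
Y(u) = 2*u*(5 + u)
√(Y(-25) + 9978) = √(2*(-25)*(5 - 25) + 9978) = √(2*(-25)*(-20) + 9978) = √(1000 + 9978) = √10978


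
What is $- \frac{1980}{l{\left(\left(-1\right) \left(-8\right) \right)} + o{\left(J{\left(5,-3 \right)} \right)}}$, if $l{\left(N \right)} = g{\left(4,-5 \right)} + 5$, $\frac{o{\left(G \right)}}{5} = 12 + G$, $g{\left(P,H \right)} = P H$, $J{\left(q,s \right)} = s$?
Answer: $-66$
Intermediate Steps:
$g{\left(P,H \right)} = H P$
$o{\left(G \right)} = 60 + 5 G$ ($o{\left(G \right)} = 5 \left(12 + G\right) = 60 + 5 G$)
$l{\left(N \right)} = -15$ ($l{\left(N \right)} = \left(-5\right) 4 + 5 = -20 + 5 = -15$)
$- \frac{1980}{l{\left(\left(-1\right) \left(-8\right) \right)} + o{\left(J{\left(5,-3 \right)} \right)}} = - \frac{1980}{-15 + \left(60 + 5 \left(-3\right)\right)} = - \frac{1980}{-15 + \left(60 - 15\right)} = - \frac{1980}{-15 + 45} = - \frac{1980}{30} = \left(-1980\right) \frac{1}{30} = -66$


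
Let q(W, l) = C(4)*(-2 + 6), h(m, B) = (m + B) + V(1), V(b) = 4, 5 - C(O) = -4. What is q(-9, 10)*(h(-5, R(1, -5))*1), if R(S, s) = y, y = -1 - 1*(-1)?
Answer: -36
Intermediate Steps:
C(O) = 9 (C(O) = 5 - 1*(-4) = 5 + 4 = 9)
y = 0 (y = -1 + 1 = 0)
R(S, s) = 0
h(m, B) = 4 + B + m (h(m, B) = (m + B) + 4 = (B + m) + 4 = 4 + B + m)
q(W, l) = 36 (q(W, l) = 9*(-2 + 6) = 9*4 = 36)
q(-9, 10)*(h(-5, R(1, -5))*1) = 36*((4 + 0 - 5)*1) = 36*(-1*1) = 36*(-1) = -36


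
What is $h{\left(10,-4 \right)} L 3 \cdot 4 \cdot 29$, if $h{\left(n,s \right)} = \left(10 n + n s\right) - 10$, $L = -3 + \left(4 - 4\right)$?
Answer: $-52200$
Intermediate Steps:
$L = -3$ ($L = -3 + 0 = -3$)
$h{\left(n,s \right)} = -10 + 10 n + n s$
$h{\left(10,-4 \right)} L 3 \cdot 4 \cdot 29 = \left(-10 + 10 \cdot 10 + 10 \left(-4\right)\right) \left(-3\right) 3 \cdot 4 \cdot 29 = \left(-10 + 100 - 40\right) \left(\left(-9\right) 4\right) 29 = 50 \left(-36\right) 29 = \left(-1800\right) 29 = -52200$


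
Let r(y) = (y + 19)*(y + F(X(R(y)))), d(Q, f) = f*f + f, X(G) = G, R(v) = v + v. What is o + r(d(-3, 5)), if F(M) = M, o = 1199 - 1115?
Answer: 4494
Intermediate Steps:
R(v) = 2*v
o = 84
d(Q, f) = f + f² (d(Q, f) = f² + f = f + f²)
r(y) = 3*y*(19 + y) (r(y) = (y + 19)*(y + 2*y) = (19 + y)*(3*y) = 3*y*(19 + y))
o + r(d(-3, 5)) = 84 + 3*(5*(1 + 5))*(19 + 5*(1 + 5)) = 84 + 3*(5*6)*(19 + 5*6) = 84 + 3*30*(19 + 30) = 84 + 3*30*49 = 84 + 4410 = 4494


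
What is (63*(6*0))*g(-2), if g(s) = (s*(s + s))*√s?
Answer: 0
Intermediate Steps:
g(s) = 2*s^(5/2) (g(s) = (s*(2*s))*√s = (2*s²)*√s = 2*s^(5/2))
(63*(6*0))*g(-2) = (63*(6*0))*(2*(-2)^(5/2)) = (63*0)*(2*(4*I*√2)) = 0*(8*I*√2) = 0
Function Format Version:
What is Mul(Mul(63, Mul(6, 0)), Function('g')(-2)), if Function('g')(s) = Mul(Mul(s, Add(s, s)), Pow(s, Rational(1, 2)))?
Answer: 0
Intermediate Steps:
Function('g')(s) = Mul(2, Pow(s, Rational(5, 2))) (Function('g')(s) = Mul(Mul(s, Mul(2, s)), Pow(s, Rational(1, 2))) = Mul(Mul(2, Pow(s, 2)), Pow(s, Rational(1, 2))) = Mul(2, Pow(s, Rational(5, 2))))
Mul(Mul(63, Mul(6, 0)), Function('g')(-2)) = Mul(Mul(63, Mul(6, 0)), Mul(2, Pow(-2, Rational(5, 2)))) = Mul(Mul(63, 0), Mul(2, Mul(4, I, Pow(2, Rational(1, 2))))) = Mul(0, Mul(8, I, Pow(2, Rational(1, 2)))) = 0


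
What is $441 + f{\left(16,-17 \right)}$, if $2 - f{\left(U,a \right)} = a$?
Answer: $460$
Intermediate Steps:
$f{\left(U,a \right)} = 2 - a$
$441 + f{\left(16,-17 \right)} = 441 + \left(2 - -17\right) = 441 + \left(2 + 17\right) = 441 + 19 = 460$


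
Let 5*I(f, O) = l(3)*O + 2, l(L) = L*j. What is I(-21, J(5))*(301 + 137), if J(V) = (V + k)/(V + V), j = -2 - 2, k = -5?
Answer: 876/5 ≈ 175.20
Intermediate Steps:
j = -4
J(V) = (-5 + V)/(2*V) (J(V) = (V - 5)/(V + V) = (-5 + V)/((2*V)) = (-5 + V)*(1/(2*V)) = (-5 + V)/(2*V))
l(L) = -4*L (l(L) = L*(-4) = -4*L)
I(f, O) = ⅖ - 12*O/5 (I(f, O) = ((-4*3)*O + 2)/5 = (-12*O + 2)/5 = (2 - 12*O)/5 = ⅖ - 12*O/5)
I(-21, J(5))*(301 + 137) = (⅖ - 6*(-5 + 5)/(5*5))*(301 + 137) = (⅖ - 6*0/(5*5))*438 = (⅖ - 12/5*0)*438 = (⅖ + 0)*438 = (⅖)*438 = 876/5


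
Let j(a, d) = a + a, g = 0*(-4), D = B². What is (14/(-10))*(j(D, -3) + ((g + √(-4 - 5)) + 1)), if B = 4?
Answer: -231/5 - 21*I/5 ≈ -46.2 - 4.2*I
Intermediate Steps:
D = 16 (D = 4² = 16)
g = 0
j(a, d) = 2*a
(14/(-10))*(j(D, -3) + ((g + √(-4 - 5)) + 1)) = (14/(-10))*(2*16 + ((0 + √(-4 - 5)) + 1)) = (14*(-⅒))*(32 + ((0 + √(-9)) + 1)) = -7*(32 + ((0 + 3*I) + 1))/5 = -7*(32 + (3*I + 1))/5 = -7*(32 + (1 + 3*I))/5 = -7*(33 + 3*I)/5 = -231/5 - 21*I/5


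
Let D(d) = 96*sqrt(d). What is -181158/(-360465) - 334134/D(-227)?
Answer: 60386/120155 + 55689*I*sqrt(227)/3632 ≈ 0.50257 + 231.01*I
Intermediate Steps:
-181158/(-360465) - 334134/D(-227) = -181158/(-360465) - 334134*(-I*sqrt(227)/21792) = -181158*(-1/360465) - 334134*(-I*sqrt(227)/21792) = 60386/120155 - 334134*(-I*sqrt(227)/21792) = 60386/120155 - (-55689)*I*sqrt(227)/3632 = 60386/120155 + 55689*I*sqrt(227)/3632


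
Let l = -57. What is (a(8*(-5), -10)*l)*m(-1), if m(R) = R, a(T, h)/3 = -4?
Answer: -684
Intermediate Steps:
a(T, h) = -12 (a(T, h) = 3*(-4) = -12)
(a(8*(-5), -10)*l)*m(-1) = -12*(-57)*(-1) = 684*(-1) = -684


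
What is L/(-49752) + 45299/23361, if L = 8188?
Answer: 171869665/96854706 ≈ 1.7745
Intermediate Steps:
L/(-49752) + 45299/23361 = 8188/(-49752) + 45299/23361 = 8188*(-1/49752) + 45299*(1/23361) = -2047/12438 + 45299/23361 = 171869665/96854706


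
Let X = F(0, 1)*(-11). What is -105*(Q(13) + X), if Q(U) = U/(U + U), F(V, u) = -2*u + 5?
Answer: 6825/2 ≈ 3412.5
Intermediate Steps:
F(V, u) = 5 - 2*u
Q(U) = ½ (Q(U) = U/((2*U)) = U*(1/(2*U)) = ½)
X = -33 (X = (5 - 2*1)*(-11) = (5 - 2)*(-11) = 3*(-11) = -33)
-105*(Q(13) + X) = -105*(½ - 33) = -105*(-65/2) = 6825/2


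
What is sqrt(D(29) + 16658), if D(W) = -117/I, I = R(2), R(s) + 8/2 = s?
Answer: sqrt(66866)/2 ≈ 129.29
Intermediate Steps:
R(s) = -4 + s
I = -2 (I = -4 + 2 = -2)
D(W) = 117/2 (D(W) = -117/(-2) = -117*(-1/2) = 117/2)
sqrt(D(29) + 16658) = sqrt(117/2 + 16658) = sqrt(33433/2) = sqrt(66866)/2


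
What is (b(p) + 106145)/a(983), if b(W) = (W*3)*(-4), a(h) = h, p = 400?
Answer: 101345/983 ≈ 103.10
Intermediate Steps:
b(W) = -12*W (b(W) = (3*W)*(-4) = -12*W)
(b(p) + 106145)/a(983) = (-12*400 + 106145)/983 = (-4800 + 106145)*(1/983) = 101345*(1/983) = 101345/983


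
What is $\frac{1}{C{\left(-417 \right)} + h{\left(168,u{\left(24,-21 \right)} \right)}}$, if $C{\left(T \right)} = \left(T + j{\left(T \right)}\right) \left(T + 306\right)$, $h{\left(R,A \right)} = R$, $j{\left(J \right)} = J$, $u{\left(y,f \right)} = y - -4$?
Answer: $\frac{1}{92742} \approx 1.0783 \cdot 10^{-5}$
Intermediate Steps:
$u{\left(y,f \right)} = 4 + y$ ($u{\left(y,f \right)} = y + 4 = 4 + y$)
$C{\left(T \right)} = 2 T \left(306 + T\right)$ ($C{\left(T \right)} = \left(T + T\right) \left(T + 306\right) = 2 T \left(306 + T\right)$)
$\frac{1}{C{\left(-417 \right)} + h{\left(168,u{\left(24,-21 \right)} \right)}} = \frac{1}{2 \left(-417\right) \left(306 - 417\right) + 168} = \frac{1}{2 \left(-417\right) \left(-111\right) + 168} = \frac{1}{92574 + 168} = \frac{1}{92742}$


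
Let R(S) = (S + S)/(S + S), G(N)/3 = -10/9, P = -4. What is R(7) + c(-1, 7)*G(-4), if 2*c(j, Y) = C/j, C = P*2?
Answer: -37/3 ≈ -12.333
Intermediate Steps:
G(N) = -10/3 (G(N) = 3*(-10/9) = -10/3)
C = -8 (C = -4*2 = -8)
c(j, Y) = -4/j (c(j, Y) = (-8/j)/2 = -4/j)
R(S) = 1 (R(S) = (2*S)/((2*S)) = (2*S)*(1/(2*S)) = 1)
R(7) + c(-1, 7)*G(-4) = 1 - 4/(-1)*(-10/3) = 1 - 4*(-1)*(-10/3) = 1 + 4*(-10/3) = 1 - 40/3 = -37/3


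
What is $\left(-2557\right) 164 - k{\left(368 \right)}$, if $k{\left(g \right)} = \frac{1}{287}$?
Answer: $- \frac{120352877}{287} \approx -4.1935 \cdot 10^{5}$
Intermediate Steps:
$k{\left(g \right)} = \frac{1}{287}$
$\left(-2557\right) 164 - k{\left(368 \right)} = \left(-2557\right) 164 - \frac{1}{287} = -419348 - \frac{1}{287} = - \frac{120352877}{287}$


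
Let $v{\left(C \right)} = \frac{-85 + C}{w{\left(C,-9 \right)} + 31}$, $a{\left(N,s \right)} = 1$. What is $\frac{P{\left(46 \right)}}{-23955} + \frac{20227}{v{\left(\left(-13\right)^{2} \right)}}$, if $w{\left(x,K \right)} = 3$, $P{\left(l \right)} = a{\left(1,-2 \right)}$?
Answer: $\frac{2745714101}{335370} \approx 8187.1$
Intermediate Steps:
$P{\left(l \right)} = 1$
$v{\left(C \right)} = - \frac{5}{2} + \frac{C}{34}$ ($v{\left(C \right)} = \frac{-85 + C}{3 + 31} = \frac{-85 + C}{34} = \left(-85 + C\right) \frac{1}{34} = - \frac{5}{2} + \frac{C}{34}$)
$\frac{P{\left(46 \right)}}{-23955} + \frac{20227}{v{\left(\left(-13\right)^{2} \right)}} = 1 \frac{1}{-23955} + \frac{20227}{- \frac{5}{2} + \frac{\left(-13\right)^{2}}{34}} = 1 \left(- \frac{1}{23955}\right) + \frac{20227}{- \frac{5}{2} + \frac{1}{34} \cdot 169} = - \frac{1}{23955} + \frac{20227}{- \frac{5}{2} + \frac{169}{34}} = - \frac{1}{23955} + \frac{20227}{\frac{42}{17}} = - \frac{1}{23955} + 20227 \cdot \frac{17}{42} = - \frac{1}{23955} + \frac{343859}{42} = \frac{2745714101}{335370}$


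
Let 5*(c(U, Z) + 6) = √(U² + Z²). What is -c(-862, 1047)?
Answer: 6 - √1839253/5 ≈ -265.24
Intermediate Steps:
c(U, Z) = -6 + √(U² + Z²)/5
-c(-862, 1047) = -(-6 + √((-862)² + 1047²)/5) = -(-6 + √(743044 + 1096209)/5) = -(-6 + √1839253/5) = 6 - √1839253/5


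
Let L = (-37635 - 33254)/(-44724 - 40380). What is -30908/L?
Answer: -2630394432/70889 ≈ -37106.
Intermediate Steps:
L = 70889/85104 (L = -70889/(-85104) = -70889*(-1/85104) = 70889/85104 ≈ 0.83297)
-30908/L = -30908/70889/85104 = -30908*85104/70889 = -2630394432/70889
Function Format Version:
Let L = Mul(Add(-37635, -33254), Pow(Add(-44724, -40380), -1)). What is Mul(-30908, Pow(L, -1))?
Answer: Rational(-2630394432, 70889) ≈ -37106.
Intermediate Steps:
L = Rational(70889, 85104) (L = Mul(-70889, Pow(-85104, -1)) = Mul(-70889, Rational(-1, 85104)) = Rational(70889, 85104) ≈ 0.83297)
Mul(-30908, Pow(L, -1)) = Mul(-30908, Pow(Rational(70889, 85104), -1)) = Mul(-30908, Rational(85104, 70889)) = Rational(-2630394432, 70889)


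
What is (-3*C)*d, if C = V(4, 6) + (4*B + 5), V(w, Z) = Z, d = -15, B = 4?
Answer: 1215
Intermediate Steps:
C = 27 (C = 6 + (4*4 + 5) = 6 + (16 + 5) = 6 + 21 = 27)
(-3*C)*d = -3*27*(-15) = -81*(-15) = 1215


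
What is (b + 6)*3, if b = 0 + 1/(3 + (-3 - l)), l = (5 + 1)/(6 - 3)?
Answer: 33/2 ≈ 16.500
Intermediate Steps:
l = 2 (l = 6/3 = 6*(⅓) = 2)
b = -½ (b = 0 + 1/(3 + (-3 - 1*2)) = 0 + 1/(3 + (-3 - 2)) = 0 + 1/(3 - 5) = 0 + 1/(-2) = 0 - ½ = -½ ≈ -0.50000)
(b + 6)*3 = (-½ + 6)*3 = (11/2)*3 = 33/2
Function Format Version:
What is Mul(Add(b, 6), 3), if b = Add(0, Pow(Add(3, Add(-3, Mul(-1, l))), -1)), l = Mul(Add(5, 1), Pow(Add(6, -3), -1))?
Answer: Rational(33, 2) ≈ 16.500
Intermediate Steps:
l = 2 (l = Mul(6, Pow(3, -1)) = Mul(6, Rational(1, 3)) = 2)
b = Rational(-1, 2) (b = Add(0, Pow(Add(3, Add(-3, Mul(-1, 2))), -1)) = Add(0, Pow(Add(3, Add(-3, -2)), -1)) = Add(0, Pow(Add(3, -5), -1)) = Add(0, Pow(-2, -1)) = Add(0, Rational(-1, 2)) = Rational(-1, 2) ≈ -0.50000)
Mul(Add(b, 6), 3) = Mul(Add(Rational(-1, 2), 6), 3) = Mul(Rational(11, 2), 3) = Rational(33, 2)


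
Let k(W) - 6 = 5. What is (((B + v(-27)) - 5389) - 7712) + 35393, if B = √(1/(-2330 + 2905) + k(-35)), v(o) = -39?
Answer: 22253 + √145498/115 ≈ 22256.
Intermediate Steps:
k(W) = 11 (k(W) = 6 + 5 = 11)
B = √145498/115 (B = √(1/(-2330 + 2905) + 11) = √(1/575 + 11) = √(6326/575) = √145498/115 ≈ 3.3169)
(((B + v(-27)) - 5389) - 7712) + 35393 = (((√145498/115 - 39) - 5389) - 7712) + 35393 = (((-39 + √145498/115) - 5389) - 7712) + 35393 = ((-5428 + √145498/115) - 7712) + 35393 = (-13140 + √145498/115) + 35393 = 22253 + √145498/115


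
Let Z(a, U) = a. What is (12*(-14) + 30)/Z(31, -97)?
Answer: -138/31 ≈ -4.4516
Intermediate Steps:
(12*(-14) + 30)/Z(31, -97) = (12*(-14) + 30)/31 = (-168 + 30)*(1/31) = -138*1/31 = -138/31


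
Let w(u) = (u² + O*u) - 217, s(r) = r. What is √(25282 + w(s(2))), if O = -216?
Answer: √24637 ≈ 156.96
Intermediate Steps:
w(u) = -217 + u² - 216*u (w(u) = (u² - 216*u) - 217 = -217 + u² - 216*u)
√(25282 + w(s(2))) = √(25282 + (-217 + 2² - 216*2)) = √(25282 + (-217 + 4 - 432)) = √(25282 - 645) = √24637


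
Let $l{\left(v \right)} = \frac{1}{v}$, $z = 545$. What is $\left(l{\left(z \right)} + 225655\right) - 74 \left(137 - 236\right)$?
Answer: $\frac{126974646}{545} \approx 2.3298 \cdot 10^{5}$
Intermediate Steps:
$\left(l{\left(z \right)} + 225655\right) - 74 \left(137 - 236\right) = \left(\frac{1}{545} + 225655\right) - 74 \left(137 - 236\right) = \left(\frac{1}{545} + 225655\right) - -7326 = \frac{122981976}{545} + 7326 = \frac{126974646}{545}$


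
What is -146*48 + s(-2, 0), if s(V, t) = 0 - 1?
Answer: -7009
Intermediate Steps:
s(V, t) = -1
-146*48 + s(-2, 0) = -146*48 - 1 = -7008 - 1 = -7009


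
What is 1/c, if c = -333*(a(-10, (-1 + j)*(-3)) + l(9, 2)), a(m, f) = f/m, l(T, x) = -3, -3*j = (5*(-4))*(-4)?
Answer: 10/37629 ≈ 0.00026575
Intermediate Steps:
j = -80/3 (j = -5*(-4)*(-4)/3 = -(-20)*(-4)/3 = -⅓*80 = -80/3 ≈ -26.667)
c = 37629/10 (c = -333*(((-1 - 80/3)*(-3))/(-10) - 3) = -333*(-83/3*(-3)*(-⅒) - 3) = -333*(83*(-⅒) - 3) = -333*(-83/10 - 3) = -333*(-113/10) = 37629/10 ≈ 3762.9)
1/c = 1/(37629/10) = 10/37629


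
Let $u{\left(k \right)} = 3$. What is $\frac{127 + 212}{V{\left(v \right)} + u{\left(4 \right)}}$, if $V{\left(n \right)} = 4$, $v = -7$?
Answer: $\frac{339}{7} \approx 48.429$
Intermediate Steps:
$\frac{127 + 212}{V{\left(v \right)} + u{\left(4 \right)}} = \frac{127 + 212}{4 + 3} = \frac{339}{7}$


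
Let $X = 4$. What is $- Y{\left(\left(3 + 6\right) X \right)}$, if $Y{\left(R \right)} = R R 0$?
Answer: $0$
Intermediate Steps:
$Y{\left(R \right)} = 0$ ($Y{\left(R \right)} = R^{2} \cdot 0 = 0$)
$- Y{\left(\left(3 + 6\right) X \right)} = \left(-1\right) 0 = 0$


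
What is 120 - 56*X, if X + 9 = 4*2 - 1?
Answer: 232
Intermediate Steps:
X = -2 (X = -9 + (4*2 - 1) = -9 + (8 - 1) = -9 + 7 = -2)
120 - 56*X = 120 - 56*(-2) = 120 + 112 = 232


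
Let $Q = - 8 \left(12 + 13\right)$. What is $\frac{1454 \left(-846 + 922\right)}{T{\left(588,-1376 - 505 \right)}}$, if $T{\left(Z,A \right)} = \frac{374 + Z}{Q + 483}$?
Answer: $\frac{15636316}{481} \approx 32508.0$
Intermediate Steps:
$Q = -200$ ($Q = \left(-8\right) 25 = -200$)
$T{\left(Z,A \right)} = \frac{374}{283} + \frac{Z}{283}$ ($T{\left(Z,A \right)} = \frac{374 + Z}{-200 + 483} = \frac{374 + Z}{283} = \left(374 + Z\right) \frac{1}{283} = \frac{374}{283} + \frac{Z}{283}$)
$\frac{1454 \left(-846 + 922\right)}{T{\left(588,-1376 - 505 \right)}} = \frac{1454 \left(-846 + 922\right)}{\frac{374}{283} + \frac{1}{283} \cdot 588} = \frac{1454 \cdot 76}{\frac{374}{283} + \frac{588}{283}} = \frac{110504}{\frac{962}{283}} = 110504 \cdot \frac{283}{962} = \frac{15636316}{481}$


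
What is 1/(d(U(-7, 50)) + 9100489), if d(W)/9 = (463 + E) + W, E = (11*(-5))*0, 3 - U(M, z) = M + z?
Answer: 1/9104296 ≈ 1.0984e-7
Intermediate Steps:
U(M, z) = 3 - M - z (U(M, z) = 3 - (M + z) = 3 + (-M - z) = 3 - M - z)
E = 0 (E = -55*0 = 0)
d(W) = 4167 + 9*W (d(W) = 9*((463 + 0) + W) = 9*(463 + W) = 4167 + 9*W)
1/(d(U(-7, 50)) + 9100489) = 1/((4167 + 9*(3 - 1*(-7) - 1*50)) + 9100489) = 1/((4167 + 9*(3 + 7 - 50)) + 9100489) = 1/((4167 + 9*(-40)) + 9100489) = 1/((4167 - 360) + 9100489) = 1/(3807 + 9100489) = 1/9104296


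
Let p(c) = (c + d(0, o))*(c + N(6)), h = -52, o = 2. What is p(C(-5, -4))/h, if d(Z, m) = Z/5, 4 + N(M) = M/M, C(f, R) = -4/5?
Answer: -19/325 ≈ -0.058462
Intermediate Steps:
C(f, R) = -⅘ (C(f, R) = -4*⅕ = -⅘)
N(M) = -3 (N(M) = -4 + M/M = -4 + 1 = -3)
d(Z, m) = Z/5 (d(Z, m) = Z*(⅕) = Z/5)
p(c) = c*(-3 + c) (p(c) = (c + (⅕)*0)*(c - 3) = (c + 0)*(-3 + c) = c*(-3 + c))
p(C(-5, -4))/h = (-4*(-3 - ⅘)/5)/(-52) = -(-1)*(-19)/(65*5) = -1/52*76/25 = -19/325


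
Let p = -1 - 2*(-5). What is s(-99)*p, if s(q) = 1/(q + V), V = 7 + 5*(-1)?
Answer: -9/97 ≈ -0.092783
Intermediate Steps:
V = 2 (V = 7 - 5 = 2)
s(q) = 1/(2 + q) (s(q) = 1/(q + 2) = 1/(2 + q))
p = 9 (p = -1 + 10 = 9)
s(-99)*p = 9/(2 - 99) = 9/(-97) = -1/97*9 = -9/97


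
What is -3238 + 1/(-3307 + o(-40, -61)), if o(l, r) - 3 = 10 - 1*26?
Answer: -10750161/3320 ≈ -3238.0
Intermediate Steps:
o(l, r) = -13 (o(l, r) = 3 + (10 - 1*26) = 3 + (10 - 26) = 3 - 16 = -13)
-3238 + 1/(-3307 + o(-40, -61)) = -3238 + 1/(-3307 - 13) = -3238 + 1/(-3320) = -3238 - 1/3320 = -10750161/3320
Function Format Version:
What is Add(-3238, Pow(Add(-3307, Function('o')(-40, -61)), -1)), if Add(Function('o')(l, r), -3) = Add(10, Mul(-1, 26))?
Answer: Rational(-10750161, 3320) ≈ -3238.0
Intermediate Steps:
Function('o')(l, r) = -13 (Function('o')(l, r) = Add(3, Add(10, Mul(-1, 26))) = Add(3, Add(10, -26)) = Add(3, -16) = -13)
Add(-3238, Pow(Add(-3307, Function('o')(-40, -61)), -1)) = Add(-3238, Pow(Add(-3307, -13), -1)) = Add(-3238, Pow(-3320, -1)) = Add(-3238, Rational(-1, 3320)) = Rational(-10750161, 3320)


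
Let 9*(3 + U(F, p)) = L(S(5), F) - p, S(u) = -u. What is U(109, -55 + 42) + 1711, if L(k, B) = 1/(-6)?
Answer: 92309/54 ≈ 1709.4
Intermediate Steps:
L(k, B) = -⅙
U(F, p) = -163/54 - p/9 (U(F, p) = -3 + (-⅙ - p)/9 = -3 + (-1/54 - p/9) = -163/54 - p/9)
U(109, -55 + 42) + 1711 = (-163/54 - (-55 + 42)/9) + 1711 = (-163/54 - ⅑*(-13)) + 1711 = (-163/54 + 13/9) + 1711 = -85/54 + 1711 = 92309/54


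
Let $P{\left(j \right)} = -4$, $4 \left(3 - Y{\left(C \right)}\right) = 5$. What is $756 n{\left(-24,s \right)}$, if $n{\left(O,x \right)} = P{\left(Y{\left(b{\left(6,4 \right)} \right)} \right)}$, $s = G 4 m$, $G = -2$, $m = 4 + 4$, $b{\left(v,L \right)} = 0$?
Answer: $-3024$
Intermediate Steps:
$Y{\left(C \right)} = \frac{7}{4}$ ($Y{\left(C \right)} = 3 - \frac{5}{4} = \frac{7}{4}$)
$m = 8$
$s = -64$ ($s = \left(-2\right) 4 \cdot 8 = \left(-8\right) 8 = -64$)
$n{\left(O,x \right)} = -4$
$756 n{\left(-24,s \right)} = 756 \left(-4\right) = -3024$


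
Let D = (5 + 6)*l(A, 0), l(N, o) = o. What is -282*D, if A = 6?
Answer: 0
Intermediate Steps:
D = 0 (D = (5 + 6)*0 = 11*0 = 0)
-282*D = -282*0 = 0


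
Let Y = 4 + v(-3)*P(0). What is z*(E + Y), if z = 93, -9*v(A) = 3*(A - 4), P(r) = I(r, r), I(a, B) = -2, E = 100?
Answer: 9238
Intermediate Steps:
P(r) = -2
v(A) = 4/3 - A/3 (v(A) = -(A - 4)/3 = -(-4 + A)/3 = -(-12 + 3*A)/9 = 4/3 - A/3)
Y = -⅔ (Y = 4 + (4/3 - ⅓*(-3))*(-2) = 4 + (4/3 + 1)*(-2) = 4 + (7/3)*(-2) = 4 - 14/3 = -⅔ ≈ -0.66667)
z*(E + Y) = 93*(100 - ⅔) = 93*(298/3) = 9238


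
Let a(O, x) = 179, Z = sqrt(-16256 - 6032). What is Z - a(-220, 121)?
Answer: -179 + 4*I*sqrt(1393) ≈ -179.0 + 149.29*I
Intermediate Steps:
Z = 4*I*sqrt(1393) (Z = sqrt(-22288) = 4*I*sqrt(1393) ≈ 149.29*I)
Z - a(-220, 121) = 4*I*sqrt(1393) - 1*179 = 4*I*sqrt(1393) - 179 = -179 + 4*I*sqrt(1393)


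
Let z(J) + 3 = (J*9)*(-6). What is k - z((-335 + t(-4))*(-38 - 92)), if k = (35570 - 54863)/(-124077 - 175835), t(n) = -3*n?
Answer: 680039382549/299912 ≈ 2.2675e+6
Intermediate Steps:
z(J) = -3 - 54*J (z(J) = -3 + (J*9)*(-6) = -3 + (9*J)*(-6) = -3 - 54*J)
k = 19293/299912 (k = -19293/(-299912) = -19293*(-1/299912) = 19293/299912 ≈ 0.064329)
k - z((-335 + t(-4))*(-38 - 92)) = 19293/299912 - (-3 - 54*(-335 - 3*(-4))*(-38 - 92)) = 19293/299912 - (-3 - 54*(-335 + 12)*(-130)) = 19293/299912 - (-3 - (-17442)*(-130)) = 19293/299912 - (-3 - 54*41990) = 19293/299912 - (-3 - 2267460) = 19293/299912 - 1*(-2267463) = 19293/299912 + 2267463 = 680039382549/299912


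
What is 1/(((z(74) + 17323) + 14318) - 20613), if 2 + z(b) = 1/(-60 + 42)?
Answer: 18/198467 ≈ 9.0695e-5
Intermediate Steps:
z(b) = -37/18 (z(b) = -2 + 1/(-60 + 42) = -2 + 1/(-18) = -2 - 1/18 = -37/18)
1/(((z(74) + 17323) + 14318) - 20613) = 1/(((-37/18 + 17323) + 14318) - 20613) = 1/((311777/18 + 14318) - 20613) = 1/(569501/18 - 20613) = 1/(198467/18) = 18/198467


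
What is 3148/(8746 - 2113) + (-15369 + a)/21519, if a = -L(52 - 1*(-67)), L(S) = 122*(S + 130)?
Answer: -8729557/5286501 ≈ -1.6513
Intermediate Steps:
L(S) = 15860 + 122*S (L(S) = 122*(130 + S) = 15860 + 122*S)
a = -30378 (a = -(15860 + 122*(52 - 1*(-67))) = -(15860 + 122*(52 + 67)) = -(15860 + 122*119) = -(15860 + 14518) = -1*30378 = -30378)
3148/(8746 - 2113) + (-15369 + a)/21519 = 3148/(8746 - 2113) + (-15369 - 30378)/21519 = 3148/6633 - 45747*1/21519 = 3148*(1/6633) - 5083/2391 = 3148/6633 - 5083/2391 = -8729557/5286501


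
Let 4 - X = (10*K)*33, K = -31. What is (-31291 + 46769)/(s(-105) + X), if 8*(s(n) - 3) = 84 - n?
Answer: 123824/82085 ≈ 1.5085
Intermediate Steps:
X = 10234 (X = 4 - 10*(-31)*33 = 4 - (-310)*33 = 4 - 1*(-10230) = 4 + 10230 = 10234)
s(n) = 27/2 - n/8 (s(n) = 3 + (84 - n)/8 = 3 + (21/2 - n/8) = 27/2 - n/8)
(-31291 + 46769)/(s(-105) + X) = (-31291 + 46769)/((27/2 - ⅛*(-105)) + 10234) = 15478/((27/2 + 105/8) + 10234) = 15478/(213/8 + 10234) = 15478/(82085/8) = 15478*(8/82085) = 123824/82085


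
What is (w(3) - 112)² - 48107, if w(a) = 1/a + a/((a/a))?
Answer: -326687/9 ≈ -36299.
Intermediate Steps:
w(a) = a + 1/a (w(a) = 1/a + a/1 = 1/a + a*1 = 1/a + a = a + 1/a)
(w(3) - 112)² - 48107 = ((3 + 1/3) - 112)² - 48107 = ((3 + ⅓) - 112)² - 48107 = (10/3 - 112)² - 48107 = (-326/3)² - 48107 = 106276/9 - 48107 = -326687/9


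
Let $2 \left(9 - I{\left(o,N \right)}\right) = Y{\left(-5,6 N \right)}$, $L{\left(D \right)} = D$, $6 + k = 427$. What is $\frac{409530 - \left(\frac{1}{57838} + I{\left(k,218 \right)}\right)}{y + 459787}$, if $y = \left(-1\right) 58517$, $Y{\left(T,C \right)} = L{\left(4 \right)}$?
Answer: $\frac{23685991273}{23208654260} \approx 1.0206$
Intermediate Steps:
$k = 421$ ($k = -6 + 427 = 421$)
$Y{\left(T,C \right)} = 4$
$I{\left(o,N \right)} = 7$ ($I{\left(o,N \right)} = 9 - 2 = 7$)
$y = -58517$
$\frac{409530 - \left(\frac{1}{57838} + I{\left(k,218 \right)}\right)}{y + 459787} = \frac{409530 + \left(\frac{1}{-57838} - 7\right)}{-58517 + 459787} = \frac{409530 - \frac{404867}{57838}}{401270} = \left(409530 - \frac{404867}{57838}\right) \frac{1}{401270} = \frac{23685991273}{57838} \cdot \frac{1}{401270} = \frac{23685991273}{23208654260}$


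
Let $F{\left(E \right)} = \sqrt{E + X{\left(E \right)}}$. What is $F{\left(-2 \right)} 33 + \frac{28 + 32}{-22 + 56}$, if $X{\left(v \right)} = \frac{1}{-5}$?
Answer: $\frac{30}{17} + \frac{33 i \sqrt{55}}{5} \approx 1.7647 + 48.947 i$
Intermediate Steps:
$X{\left(v \right)} = - \frac{1}{5}$
$F{\left(E \right)} = \sqrt{- \frac{1}{5} + E}$ ($F{\left(E \right)} = \sqrt{E - \frac{1}{5}} = \sqrt{- \frac{1}{5} + E}$)
$F{\left(-2 \right)} 33 + \frac{28 + 32}{-22 + 56} = \frac{\sqrt{-5 + 25 \left(-2\right)}}{5} \cdot 33 + \frac{28 + 32}{-22 + 56} = \frac{\sqrt{-5 - 50}}{5} \cdot 33 + \frac{60}{34} = \frac{\sqrt{-55}}{5} \cdot 33 + 60 \cdot \frac{1}{34} = \frac{i \sqrt{55}}{5} \cdot 33 + \frac{30}{17} = \frac{33 i \sqrt{55}}{5} + \frac{30}{17} = \frac{30}{17} + \frac{33 i \sqrt{55}}{5}$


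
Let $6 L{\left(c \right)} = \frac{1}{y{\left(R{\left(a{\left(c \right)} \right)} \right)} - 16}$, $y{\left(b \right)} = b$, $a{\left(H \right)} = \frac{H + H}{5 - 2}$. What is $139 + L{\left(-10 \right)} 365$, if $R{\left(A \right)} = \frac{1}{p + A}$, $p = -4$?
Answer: $\frac{41783}{309} \approx 135.22$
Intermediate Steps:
$a{\left(H \right)} = \frac{2 H}{3}$
$R{\left(A \right)} = \frac{1}{-4 + A}$
$L{\left(c \right)} = \frac{1}{6 \left(-16 + \frac{1}{-4 + \frac{2 c}{3}}\right)}$ ($L{\left(c \right)} = \frac{1}{6 \left(\frac{1}{-4 + \frac{2 c}{3}} - 16\right)} = \frac{1}{6 \left(-16 + \frac{1}{-4 + \frac{2 c}{3}}\right)}$)
$139 + L{\left(-10 \right)} 365 = 139 + \frac{6 - -10}{3 \left(-195 + 32 \left(-10\right)\right)} 365 = 139 + \frac{6 + 10}{3 \left(-195 - 320\right)} 365 = 139 + \frac{1}{3} \frac{1}{-515} \cdot 16 \cdot 365 = 139 + \frac{1}{3} \left(- \frac{1}{515}\right) 16 \cdot 365 = 139 - \frac{1168}{309} = \frac{41783}{309}$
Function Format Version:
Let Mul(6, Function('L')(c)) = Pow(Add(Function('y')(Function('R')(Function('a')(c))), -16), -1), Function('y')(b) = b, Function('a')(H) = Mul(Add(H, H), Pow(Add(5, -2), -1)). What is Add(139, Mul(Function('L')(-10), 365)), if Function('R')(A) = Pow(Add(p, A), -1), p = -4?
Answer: Rational(41783, 309) ≈ 135.22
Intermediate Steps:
Function('a')(H) = Mul(Rational(2, 3), H) (Function('a')(H) = Mul(Mul(2, H), Pow(3, -1)) = Mul(Mul(2, H), Rational(1, 3)) = Mul(Rational(2, 3), H))
Function('R')(A) = Pow(Add(-4, A), -1)
Function('L')(c) = Mul(Rational(1, 6), Pow(Add(-16, Pow(Add(-4, Mul(Rational(2, 3), c)), -1)), -1)) (Function('L')(c) = Mul(Rational(1, 6), Pow(Add(Pow(Add(-4, Mul(Rational(2, 3), c)), -1), -16), -1)) = Mul(Rational(1, 6), Pow(Add(-16, Pow(Add(-4, Mul(Rational(2, 3), c)), -1)), -1)))
Add(139, Mul(Function('L')(-10), 365)) = Add(139, Mul(Mul(Rational(1, 3), Pow(Add(-195, Mul(32, -10)), -1), Add(6, Mul(-1, -10))), 365)) = Add(139, Mul(Mul(Rational(1, 3), Pow(Add(-195, -320), -1), Add(6, 10)), 365)) = Add(139, Mul(Mul(Rational(1, 3), Pow(-515, -1), 16), 365)) = Add(139, Mul(Mul(Rational(1, 3), Rational(-1, 515), 16), 365)) = Add(139, Mul(Rational(-16, 1545), 365)) = Add(139, Rational(-1168, 309)) = Rational(41783, 309)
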